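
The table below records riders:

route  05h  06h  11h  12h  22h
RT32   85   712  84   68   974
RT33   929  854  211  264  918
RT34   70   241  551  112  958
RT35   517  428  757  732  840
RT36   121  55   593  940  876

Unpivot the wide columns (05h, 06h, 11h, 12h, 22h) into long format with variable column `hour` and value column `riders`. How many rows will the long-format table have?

25

5 route values × 5 melted columns = 25 rows.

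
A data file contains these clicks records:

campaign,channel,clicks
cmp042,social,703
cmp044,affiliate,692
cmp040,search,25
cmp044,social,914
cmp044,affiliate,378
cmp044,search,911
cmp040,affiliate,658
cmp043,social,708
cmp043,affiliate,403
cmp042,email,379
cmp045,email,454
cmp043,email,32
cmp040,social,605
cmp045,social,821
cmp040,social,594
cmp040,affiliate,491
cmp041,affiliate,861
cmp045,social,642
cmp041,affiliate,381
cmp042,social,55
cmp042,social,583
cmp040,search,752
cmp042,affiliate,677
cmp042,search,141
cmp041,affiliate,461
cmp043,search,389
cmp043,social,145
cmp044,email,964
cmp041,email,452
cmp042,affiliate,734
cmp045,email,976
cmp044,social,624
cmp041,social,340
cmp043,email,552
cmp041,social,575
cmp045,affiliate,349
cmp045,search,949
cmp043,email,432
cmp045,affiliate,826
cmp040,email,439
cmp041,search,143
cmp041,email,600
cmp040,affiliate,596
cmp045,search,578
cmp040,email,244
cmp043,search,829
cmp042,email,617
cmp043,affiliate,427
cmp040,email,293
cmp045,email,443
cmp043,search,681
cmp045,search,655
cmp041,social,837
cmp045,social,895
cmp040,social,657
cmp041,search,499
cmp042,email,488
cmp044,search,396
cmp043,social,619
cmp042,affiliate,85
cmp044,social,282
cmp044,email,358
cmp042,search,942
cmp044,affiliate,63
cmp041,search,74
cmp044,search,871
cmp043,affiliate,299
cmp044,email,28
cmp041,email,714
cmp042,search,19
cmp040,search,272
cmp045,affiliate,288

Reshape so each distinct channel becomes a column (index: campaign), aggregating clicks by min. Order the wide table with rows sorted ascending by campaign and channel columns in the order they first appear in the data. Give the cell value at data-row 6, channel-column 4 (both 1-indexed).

443

With rows sorted ascending by campaign, row 6 is campaign=cmp045. channel columns in first-appearance order: social, affiliate, search, email; column 4 is email.
Long rows with campaign=cmp045, channel=email: min(454, 976, 443) = 443.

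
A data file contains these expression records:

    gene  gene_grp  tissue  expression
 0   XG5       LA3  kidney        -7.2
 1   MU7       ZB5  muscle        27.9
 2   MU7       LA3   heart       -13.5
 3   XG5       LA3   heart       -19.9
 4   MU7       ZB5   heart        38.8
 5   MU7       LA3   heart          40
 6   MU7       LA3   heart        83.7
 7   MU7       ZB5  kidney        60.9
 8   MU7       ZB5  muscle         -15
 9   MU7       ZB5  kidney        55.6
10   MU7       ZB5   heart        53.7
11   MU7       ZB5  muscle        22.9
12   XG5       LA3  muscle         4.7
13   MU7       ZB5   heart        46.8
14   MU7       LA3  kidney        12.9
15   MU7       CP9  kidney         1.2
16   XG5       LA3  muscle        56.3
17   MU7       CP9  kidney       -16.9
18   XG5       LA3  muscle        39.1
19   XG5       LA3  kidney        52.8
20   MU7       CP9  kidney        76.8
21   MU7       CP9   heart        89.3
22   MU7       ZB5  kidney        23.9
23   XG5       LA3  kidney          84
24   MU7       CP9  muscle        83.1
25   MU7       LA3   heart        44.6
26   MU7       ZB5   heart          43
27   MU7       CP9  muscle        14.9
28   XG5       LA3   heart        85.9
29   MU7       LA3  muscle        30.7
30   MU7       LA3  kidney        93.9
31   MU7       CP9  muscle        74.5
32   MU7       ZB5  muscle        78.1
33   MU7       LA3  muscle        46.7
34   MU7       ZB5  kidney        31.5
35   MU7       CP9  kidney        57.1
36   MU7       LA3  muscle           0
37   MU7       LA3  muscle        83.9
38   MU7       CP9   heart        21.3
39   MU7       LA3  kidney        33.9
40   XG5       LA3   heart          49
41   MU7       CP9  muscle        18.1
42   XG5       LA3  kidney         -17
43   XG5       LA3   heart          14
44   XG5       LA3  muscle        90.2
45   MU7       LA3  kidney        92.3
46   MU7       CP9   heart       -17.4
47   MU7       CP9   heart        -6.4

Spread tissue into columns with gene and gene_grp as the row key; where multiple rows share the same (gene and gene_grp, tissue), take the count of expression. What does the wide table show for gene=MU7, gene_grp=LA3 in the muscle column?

4

Rows with gene=MU7, gene_grp=LA3 and tissue=muscle: expression values are 30.7, 46.7, 0, 83.9.
4 rows match — count = 4.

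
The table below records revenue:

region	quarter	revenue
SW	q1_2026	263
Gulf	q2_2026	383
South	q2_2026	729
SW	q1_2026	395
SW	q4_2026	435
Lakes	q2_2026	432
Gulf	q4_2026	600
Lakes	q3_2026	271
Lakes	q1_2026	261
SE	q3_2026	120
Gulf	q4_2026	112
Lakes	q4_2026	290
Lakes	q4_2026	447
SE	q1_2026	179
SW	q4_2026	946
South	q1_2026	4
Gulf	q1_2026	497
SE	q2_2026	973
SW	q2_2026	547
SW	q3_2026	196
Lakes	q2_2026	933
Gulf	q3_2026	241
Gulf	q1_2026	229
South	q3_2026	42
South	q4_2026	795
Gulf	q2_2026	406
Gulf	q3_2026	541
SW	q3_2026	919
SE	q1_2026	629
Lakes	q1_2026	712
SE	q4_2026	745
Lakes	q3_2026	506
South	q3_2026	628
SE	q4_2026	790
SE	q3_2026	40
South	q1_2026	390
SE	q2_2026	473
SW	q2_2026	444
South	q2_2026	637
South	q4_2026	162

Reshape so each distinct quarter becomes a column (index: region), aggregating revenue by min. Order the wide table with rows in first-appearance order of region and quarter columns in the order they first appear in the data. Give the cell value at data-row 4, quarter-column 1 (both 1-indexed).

261

With rows in first-appearance order of region, row 4 is region=Lakes. quarter columns in first-appearance order: q1_2026, q2_2026, q4_2026, q3_2026; column 1 is q1_2026.
Long rows with region=Lakes, quarter=q1_2026: min(261, 712) = 261.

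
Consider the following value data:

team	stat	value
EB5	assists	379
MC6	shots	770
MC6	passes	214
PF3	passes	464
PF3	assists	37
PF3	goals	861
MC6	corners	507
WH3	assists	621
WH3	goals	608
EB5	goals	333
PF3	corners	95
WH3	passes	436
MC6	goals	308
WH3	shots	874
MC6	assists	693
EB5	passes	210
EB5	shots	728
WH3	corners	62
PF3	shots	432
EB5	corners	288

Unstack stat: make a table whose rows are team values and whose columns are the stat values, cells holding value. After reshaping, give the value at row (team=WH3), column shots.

874

Wide layout: rows indexed by team, columns are the 5 distinct stat values (assists, shots, passes, goals, corners).
Cell (team=WH3, stat=shots) draws from the long row where team=WH3 and stat=shots, which has value=874.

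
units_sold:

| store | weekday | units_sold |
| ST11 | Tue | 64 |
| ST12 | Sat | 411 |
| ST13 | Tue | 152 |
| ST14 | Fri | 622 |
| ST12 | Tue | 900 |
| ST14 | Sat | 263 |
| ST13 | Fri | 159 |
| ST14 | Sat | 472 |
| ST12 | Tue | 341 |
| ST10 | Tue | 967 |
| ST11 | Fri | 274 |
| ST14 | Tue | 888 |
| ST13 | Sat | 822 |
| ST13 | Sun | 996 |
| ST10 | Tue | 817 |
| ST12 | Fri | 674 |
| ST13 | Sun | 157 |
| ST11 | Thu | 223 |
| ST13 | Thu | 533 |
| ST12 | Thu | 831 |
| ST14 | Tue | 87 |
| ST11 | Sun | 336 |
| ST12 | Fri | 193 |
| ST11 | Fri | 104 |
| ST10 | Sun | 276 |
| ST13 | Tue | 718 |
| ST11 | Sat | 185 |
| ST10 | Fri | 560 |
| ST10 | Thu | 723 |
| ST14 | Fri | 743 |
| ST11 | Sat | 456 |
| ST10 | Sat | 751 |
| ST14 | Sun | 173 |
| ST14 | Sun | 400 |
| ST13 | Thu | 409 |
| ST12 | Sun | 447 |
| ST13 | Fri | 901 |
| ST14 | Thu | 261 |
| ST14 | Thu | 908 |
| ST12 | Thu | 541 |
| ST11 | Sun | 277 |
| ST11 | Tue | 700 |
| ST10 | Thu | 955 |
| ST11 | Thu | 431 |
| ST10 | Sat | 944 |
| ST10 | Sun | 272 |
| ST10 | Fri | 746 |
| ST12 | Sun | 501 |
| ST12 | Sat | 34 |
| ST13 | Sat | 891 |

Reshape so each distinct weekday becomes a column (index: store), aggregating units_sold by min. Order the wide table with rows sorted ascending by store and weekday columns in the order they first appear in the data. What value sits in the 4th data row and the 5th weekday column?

With rows sorted ascending by store, row 4 is store=ST13. weekday columns in first-appearance order: Tue, Sat, Fri, Sun, Thu; column 5 is Thu.
Long rows with store=ST13, weekday=Thu: min(533, 409) = 409.

409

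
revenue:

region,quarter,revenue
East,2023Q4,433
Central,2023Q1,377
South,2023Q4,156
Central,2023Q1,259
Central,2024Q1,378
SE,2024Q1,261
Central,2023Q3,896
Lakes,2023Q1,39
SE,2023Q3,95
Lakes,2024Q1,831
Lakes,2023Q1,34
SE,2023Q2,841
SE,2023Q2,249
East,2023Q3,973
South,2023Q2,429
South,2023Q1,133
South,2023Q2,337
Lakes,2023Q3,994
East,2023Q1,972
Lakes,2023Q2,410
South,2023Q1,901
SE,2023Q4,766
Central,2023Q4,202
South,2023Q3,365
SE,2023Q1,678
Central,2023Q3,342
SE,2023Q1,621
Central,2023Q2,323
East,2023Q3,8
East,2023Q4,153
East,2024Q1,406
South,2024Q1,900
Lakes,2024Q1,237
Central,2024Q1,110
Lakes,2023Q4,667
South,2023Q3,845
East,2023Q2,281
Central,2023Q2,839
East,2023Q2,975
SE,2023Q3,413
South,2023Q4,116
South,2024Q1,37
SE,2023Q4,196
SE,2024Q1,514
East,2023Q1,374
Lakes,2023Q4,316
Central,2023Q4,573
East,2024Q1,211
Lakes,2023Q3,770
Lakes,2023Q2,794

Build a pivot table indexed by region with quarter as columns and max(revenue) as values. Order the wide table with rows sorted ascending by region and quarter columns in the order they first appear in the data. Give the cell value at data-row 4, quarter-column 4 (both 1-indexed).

413

With rows sorted ascending by region, row 4 is region=SE. quarter columns in first-appearance order: 2023Q4, 2023Q1, 2024Q1, 2023Q3, 2023Q2; column 4 is 2023Q3.
Long rows with region=SE, quarter=2023Q3: max(95, 413) = 413.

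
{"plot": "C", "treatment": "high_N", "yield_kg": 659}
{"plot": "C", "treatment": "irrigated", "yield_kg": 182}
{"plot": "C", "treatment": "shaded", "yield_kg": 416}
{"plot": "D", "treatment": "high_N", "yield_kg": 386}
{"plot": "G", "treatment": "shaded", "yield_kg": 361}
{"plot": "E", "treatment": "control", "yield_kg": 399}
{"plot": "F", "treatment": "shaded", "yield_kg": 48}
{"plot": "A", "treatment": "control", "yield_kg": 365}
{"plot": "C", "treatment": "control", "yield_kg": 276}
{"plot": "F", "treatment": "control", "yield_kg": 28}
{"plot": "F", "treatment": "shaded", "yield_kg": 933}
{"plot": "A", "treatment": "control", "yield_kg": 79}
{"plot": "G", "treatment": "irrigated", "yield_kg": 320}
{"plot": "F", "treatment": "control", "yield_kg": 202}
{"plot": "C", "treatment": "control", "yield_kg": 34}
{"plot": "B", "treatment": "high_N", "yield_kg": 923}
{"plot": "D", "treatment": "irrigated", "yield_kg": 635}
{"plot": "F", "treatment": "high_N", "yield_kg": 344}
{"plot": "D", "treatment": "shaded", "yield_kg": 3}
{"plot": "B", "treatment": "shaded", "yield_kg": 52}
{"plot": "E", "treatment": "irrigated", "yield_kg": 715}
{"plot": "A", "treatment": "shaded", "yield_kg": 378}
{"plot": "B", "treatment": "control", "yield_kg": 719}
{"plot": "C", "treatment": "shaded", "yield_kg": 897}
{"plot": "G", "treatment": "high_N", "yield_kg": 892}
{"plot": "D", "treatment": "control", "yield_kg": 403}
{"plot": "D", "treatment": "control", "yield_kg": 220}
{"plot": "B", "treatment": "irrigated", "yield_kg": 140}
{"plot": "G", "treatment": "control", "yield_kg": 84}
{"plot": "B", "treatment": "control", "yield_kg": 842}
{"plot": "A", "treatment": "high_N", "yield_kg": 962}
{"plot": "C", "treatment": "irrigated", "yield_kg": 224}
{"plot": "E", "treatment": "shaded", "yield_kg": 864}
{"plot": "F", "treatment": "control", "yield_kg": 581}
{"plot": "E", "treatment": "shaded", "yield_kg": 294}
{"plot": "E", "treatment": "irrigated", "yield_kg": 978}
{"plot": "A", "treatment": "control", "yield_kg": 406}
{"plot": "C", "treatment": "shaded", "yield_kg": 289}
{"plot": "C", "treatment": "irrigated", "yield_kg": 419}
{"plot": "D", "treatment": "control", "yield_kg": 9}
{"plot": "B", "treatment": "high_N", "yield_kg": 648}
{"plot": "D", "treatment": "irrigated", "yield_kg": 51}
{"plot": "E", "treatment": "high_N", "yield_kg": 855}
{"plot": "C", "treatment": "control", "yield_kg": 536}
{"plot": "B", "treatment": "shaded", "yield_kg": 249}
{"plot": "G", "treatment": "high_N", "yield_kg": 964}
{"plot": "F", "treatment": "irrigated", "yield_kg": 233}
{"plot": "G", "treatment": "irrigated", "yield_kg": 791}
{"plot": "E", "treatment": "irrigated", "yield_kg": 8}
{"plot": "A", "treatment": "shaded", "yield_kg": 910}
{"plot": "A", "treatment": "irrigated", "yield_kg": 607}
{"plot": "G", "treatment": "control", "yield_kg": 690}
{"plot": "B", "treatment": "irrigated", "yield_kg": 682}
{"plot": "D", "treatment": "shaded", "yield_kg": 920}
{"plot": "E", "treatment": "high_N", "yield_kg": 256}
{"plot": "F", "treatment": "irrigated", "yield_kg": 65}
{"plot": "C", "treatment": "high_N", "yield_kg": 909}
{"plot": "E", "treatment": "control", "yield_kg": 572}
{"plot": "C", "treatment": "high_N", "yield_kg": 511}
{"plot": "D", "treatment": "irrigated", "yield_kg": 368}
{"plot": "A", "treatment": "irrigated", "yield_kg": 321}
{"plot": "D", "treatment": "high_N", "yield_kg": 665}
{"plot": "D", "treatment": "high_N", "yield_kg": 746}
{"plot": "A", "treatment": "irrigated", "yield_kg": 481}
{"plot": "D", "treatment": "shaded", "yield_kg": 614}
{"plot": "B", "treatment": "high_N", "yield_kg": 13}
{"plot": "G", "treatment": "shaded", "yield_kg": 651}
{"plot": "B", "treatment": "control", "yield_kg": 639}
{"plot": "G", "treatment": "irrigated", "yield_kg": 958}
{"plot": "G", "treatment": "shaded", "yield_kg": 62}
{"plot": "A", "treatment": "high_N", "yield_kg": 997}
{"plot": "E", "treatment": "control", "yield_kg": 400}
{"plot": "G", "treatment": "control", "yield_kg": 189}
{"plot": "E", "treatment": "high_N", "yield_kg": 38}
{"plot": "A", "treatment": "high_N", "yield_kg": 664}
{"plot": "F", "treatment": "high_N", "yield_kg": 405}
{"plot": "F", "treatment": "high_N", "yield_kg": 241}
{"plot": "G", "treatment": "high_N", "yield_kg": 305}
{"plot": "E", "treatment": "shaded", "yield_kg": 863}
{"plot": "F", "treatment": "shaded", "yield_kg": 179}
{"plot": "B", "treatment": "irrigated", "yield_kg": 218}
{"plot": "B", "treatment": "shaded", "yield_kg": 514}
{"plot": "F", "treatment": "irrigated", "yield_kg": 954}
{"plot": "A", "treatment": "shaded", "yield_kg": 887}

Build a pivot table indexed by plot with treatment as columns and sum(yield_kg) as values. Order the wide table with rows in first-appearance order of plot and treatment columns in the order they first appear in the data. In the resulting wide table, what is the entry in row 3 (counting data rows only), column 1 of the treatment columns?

With rows in first-appearance order of plot, row 3 is plot=G. treatment columns in first-appearance order: high_N, irrigated, shaded, control; column 1 is high_N.
Long rows with plot=G, treatment=high_N: 892 + 964 + 305 = 2161.

2161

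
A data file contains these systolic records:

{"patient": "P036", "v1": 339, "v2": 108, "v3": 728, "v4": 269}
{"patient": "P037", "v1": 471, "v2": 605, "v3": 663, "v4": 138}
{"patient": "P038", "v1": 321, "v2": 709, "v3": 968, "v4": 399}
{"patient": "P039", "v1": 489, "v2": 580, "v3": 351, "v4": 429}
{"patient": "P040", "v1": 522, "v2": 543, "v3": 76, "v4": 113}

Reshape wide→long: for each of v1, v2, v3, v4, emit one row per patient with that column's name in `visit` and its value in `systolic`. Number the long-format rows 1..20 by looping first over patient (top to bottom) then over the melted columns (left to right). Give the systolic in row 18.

543

20 rows total (5 × 4). Row 18: index ⌊(18-1)/4⌋ = 4 into patient → P040; (18-1) mod 4 = 1 into the melted columns → v2.
So row 18 is (P040, v2, 543); systolic = 543.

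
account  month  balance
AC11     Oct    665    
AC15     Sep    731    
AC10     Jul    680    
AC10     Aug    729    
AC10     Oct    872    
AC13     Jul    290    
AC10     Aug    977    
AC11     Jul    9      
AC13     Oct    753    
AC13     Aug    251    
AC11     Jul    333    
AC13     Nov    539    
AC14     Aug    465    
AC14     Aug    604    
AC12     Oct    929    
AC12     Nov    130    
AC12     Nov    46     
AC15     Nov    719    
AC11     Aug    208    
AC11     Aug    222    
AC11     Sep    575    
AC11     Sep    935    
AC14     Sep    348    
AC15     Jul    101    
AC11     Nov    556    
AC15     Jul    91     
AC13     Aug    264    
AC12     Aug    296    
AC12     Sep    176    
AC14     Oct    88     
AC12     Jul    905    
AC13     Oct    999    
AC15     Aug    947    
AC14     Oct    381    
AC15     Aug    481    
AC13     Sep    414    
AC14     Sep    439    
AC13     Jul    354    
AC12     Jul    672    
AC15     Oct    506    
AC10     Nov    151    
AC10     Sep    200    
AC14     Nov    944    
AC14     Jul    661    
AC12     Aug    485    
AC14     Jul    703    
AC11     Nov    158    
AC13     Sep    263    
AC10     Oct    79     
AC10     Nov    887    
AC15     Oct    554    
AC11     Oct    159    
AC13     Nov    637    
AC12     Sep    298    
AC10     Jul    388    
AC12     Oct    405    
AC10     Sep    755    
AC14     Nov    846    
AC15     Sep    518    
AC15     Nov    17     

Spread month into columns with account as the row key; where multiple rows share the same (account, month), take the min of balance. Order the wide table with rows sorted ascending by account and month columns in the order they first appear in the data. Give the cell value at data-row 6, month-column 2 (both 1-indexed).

With rows sorted ascending by account, row 6 is account=AC15. month columns in first-appearance order: Oct, Sep, Jul, Aug, Nov; column 2 is Sep.
Long rows with account=AC15, month=Sep: min(731, 518) = 518.

518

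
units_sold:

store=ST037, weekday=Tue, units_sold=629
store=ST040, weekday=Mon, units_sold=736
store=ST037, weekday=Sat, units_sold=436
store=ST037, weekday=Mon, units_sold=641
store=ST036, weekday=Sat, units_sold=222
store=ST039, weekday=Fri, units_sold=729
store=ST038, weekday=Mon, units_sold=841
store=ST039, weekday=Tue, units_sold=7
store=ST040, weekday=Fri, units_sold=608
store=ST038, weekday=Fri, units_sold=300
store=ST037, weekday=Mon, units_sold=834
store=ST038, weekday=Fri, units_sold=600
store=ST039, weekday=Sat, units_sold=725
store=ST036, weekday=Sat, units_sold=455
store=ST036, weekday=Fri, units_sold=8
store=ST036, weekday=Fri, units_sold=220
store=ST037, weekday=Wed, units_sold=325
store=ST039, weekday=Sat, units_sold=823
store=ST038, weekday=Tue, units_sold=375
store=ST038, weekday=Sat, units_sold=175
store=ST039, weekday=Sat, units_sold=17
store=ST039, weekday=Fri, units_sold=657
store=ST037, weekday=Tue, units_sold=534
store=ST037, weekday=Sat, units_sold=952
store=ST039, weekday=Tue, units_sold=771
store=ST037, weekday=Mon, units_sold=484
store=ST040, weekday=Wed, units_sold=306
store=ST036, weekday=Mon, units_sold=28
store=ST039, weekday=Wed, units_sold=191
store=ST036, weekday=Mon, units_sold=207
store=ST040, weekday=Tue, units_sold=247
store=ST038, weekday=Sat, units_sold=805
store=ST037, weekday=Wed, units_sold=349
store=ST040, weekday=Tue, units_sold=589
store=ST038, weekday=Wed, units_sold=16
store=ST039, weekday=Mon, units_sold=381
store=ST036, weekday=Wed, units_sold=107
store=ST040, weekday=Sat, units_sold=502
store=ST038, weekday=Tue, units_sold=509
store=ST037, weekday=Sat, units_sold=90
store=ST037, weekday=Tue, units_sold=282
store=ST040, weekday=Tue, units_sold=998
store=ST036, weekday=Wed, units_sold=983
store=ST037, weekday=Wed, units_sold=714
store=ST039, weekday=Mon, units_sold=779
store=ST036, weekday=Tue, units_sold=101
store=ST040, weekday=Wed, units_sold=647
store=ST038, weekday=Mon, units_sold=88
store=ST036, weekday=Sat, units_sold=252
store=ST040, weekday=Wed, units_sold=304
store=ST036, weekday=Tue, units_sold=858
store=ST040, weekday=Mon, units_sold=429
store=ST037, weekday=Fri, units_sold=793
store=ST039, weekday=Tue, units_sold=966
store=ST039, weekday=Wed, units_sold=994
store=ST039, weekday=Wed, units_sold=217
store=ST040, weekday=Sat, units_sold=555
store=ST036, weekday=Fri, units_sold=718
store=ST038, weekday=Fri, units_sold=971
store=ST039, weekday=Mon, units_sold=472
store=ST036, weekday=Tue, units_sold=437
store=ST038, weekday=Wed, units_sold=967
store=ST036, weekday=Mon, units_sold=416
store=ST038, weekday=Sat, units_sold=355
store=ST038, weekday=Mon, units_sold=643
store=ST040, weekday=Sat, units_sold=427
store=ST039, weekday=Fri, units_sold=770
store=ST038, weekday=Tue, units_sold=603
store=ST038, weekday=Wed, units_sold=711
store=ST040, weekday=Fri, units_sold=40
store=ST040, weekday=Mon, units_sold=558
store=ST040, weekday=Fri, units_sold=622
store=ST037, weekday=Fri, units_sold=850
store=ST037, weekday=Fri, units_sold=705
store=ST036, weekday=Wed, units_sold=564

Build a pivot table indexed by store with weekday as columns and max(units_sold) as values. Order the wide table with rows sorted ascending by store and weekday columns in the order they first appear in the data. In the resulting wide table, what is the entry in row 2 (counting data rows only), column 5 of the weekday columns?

With rows sorted ascending by store, row 2 is store=ST037. weekday columns in first-appearance order: Tue, Mon, Sat, Fri, Wed; column 5 is Wed.
Long rows with store=ST037, weekday=Wed: max(325, 349, 714) = 714.

714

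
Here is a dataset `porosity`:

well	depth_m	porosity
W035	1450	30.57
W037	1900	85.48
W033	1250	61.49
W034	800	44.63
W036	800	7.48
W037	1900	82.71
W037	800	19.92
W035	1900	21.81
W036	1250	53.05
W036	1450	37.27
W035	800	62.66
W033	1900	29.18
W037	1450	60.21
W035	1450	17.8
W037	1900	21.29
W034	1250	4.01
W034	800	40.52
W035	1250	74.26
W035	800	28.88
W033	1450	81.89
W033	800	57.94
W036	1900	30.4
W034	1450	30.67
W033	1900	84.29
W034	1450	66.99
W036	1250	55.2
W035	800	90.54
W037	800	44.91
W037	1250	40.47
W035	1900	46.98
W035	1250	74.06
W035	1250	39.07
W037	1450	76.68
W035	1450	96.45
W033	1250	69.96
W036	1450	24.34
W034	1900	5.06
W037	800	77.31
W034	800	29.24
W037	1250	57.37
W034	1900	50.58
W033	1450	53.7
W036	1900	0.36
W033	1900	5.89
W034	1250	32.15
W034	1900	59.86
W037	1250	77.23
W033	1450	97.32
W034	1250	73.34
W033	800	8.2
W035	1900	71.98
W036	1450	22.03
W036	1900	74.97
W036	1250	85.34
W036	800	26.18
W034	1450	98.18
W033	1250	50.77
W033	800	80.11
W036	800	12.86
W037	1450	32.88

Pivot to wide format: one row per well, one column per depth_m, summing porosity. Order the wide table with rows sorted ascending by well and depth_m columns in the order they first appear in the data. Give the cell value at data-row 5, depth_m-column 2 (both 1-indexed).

189.48

With rows sorted ascending by well, row 5 is well=W037. depth_m columns in first-appearance order: 1450, 1900, 1250, 800; column 2 is 1900.
Long rows with well=W037, depth_m=1900: 85.48 + 82.71 + 21.29 = 189.48.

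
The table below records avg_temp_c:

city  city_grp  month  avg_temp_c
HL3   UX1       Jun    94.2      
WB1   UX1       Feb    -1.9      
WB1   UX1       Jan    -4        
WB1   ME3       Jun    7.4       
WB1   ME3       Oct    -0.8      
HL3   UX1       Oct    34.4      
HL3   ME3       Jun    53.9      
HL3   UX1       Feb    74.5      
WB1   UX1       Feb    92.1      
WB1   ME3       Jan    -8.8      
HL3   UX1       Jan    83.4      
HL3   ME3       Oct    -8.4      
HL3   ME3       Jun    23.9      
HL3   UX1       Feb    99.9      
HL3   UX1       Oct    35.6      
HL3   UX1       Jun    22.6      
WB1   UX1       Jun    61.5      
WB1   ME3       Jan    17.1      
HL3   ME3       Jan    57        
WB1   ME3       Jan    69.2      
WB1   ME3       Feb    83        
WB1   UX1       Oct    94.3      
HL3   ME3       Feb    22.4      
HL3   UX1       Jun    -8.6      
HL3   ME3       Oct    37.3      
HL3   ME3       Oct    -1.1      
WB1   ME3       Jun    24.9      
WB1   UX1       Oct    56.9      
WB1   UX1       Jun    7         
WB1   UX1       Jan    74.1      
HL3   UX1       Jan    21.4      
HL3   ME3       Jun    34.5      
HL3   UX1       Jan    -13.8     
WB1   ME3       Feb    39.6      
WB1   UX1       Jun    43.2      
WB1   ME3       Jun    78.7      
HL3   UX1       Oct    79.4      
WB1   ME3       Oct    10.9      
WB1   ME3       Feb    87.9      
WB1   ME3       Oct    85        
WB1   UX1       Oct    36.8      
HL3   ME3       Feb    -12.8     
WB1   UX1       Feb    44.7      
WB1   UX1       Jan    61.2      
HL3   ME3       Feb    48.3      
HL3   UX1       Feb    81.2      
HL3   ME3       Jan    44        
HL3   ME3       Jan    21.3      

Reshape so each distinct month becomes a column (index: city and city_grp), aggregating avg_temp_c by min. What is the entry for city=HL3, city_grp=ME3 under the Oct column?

Rows with city=HL3, city_grp=ME3 and month=Oct: avg_temp_c values are -8.4, 37.3, -1.1.
min(-8.4, 37.3, -1.1) = -8.4.

-8.4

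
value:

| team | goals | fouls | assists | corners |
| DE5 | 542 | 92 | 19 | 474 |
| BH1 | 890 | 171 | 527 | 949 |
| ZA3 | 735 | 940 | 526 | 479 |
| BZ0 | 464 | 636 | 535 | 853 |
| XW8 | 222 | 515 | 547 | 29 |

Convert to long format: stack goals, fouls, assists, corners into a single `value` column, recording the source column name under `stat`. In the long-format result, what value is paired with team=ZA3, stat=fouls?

940

Unpivoting turns each (team, wide-column) pair into one long row.
The wide cell at row ZA3, column fouls holds 940, so the long row (ZA3, fouls) has value=940.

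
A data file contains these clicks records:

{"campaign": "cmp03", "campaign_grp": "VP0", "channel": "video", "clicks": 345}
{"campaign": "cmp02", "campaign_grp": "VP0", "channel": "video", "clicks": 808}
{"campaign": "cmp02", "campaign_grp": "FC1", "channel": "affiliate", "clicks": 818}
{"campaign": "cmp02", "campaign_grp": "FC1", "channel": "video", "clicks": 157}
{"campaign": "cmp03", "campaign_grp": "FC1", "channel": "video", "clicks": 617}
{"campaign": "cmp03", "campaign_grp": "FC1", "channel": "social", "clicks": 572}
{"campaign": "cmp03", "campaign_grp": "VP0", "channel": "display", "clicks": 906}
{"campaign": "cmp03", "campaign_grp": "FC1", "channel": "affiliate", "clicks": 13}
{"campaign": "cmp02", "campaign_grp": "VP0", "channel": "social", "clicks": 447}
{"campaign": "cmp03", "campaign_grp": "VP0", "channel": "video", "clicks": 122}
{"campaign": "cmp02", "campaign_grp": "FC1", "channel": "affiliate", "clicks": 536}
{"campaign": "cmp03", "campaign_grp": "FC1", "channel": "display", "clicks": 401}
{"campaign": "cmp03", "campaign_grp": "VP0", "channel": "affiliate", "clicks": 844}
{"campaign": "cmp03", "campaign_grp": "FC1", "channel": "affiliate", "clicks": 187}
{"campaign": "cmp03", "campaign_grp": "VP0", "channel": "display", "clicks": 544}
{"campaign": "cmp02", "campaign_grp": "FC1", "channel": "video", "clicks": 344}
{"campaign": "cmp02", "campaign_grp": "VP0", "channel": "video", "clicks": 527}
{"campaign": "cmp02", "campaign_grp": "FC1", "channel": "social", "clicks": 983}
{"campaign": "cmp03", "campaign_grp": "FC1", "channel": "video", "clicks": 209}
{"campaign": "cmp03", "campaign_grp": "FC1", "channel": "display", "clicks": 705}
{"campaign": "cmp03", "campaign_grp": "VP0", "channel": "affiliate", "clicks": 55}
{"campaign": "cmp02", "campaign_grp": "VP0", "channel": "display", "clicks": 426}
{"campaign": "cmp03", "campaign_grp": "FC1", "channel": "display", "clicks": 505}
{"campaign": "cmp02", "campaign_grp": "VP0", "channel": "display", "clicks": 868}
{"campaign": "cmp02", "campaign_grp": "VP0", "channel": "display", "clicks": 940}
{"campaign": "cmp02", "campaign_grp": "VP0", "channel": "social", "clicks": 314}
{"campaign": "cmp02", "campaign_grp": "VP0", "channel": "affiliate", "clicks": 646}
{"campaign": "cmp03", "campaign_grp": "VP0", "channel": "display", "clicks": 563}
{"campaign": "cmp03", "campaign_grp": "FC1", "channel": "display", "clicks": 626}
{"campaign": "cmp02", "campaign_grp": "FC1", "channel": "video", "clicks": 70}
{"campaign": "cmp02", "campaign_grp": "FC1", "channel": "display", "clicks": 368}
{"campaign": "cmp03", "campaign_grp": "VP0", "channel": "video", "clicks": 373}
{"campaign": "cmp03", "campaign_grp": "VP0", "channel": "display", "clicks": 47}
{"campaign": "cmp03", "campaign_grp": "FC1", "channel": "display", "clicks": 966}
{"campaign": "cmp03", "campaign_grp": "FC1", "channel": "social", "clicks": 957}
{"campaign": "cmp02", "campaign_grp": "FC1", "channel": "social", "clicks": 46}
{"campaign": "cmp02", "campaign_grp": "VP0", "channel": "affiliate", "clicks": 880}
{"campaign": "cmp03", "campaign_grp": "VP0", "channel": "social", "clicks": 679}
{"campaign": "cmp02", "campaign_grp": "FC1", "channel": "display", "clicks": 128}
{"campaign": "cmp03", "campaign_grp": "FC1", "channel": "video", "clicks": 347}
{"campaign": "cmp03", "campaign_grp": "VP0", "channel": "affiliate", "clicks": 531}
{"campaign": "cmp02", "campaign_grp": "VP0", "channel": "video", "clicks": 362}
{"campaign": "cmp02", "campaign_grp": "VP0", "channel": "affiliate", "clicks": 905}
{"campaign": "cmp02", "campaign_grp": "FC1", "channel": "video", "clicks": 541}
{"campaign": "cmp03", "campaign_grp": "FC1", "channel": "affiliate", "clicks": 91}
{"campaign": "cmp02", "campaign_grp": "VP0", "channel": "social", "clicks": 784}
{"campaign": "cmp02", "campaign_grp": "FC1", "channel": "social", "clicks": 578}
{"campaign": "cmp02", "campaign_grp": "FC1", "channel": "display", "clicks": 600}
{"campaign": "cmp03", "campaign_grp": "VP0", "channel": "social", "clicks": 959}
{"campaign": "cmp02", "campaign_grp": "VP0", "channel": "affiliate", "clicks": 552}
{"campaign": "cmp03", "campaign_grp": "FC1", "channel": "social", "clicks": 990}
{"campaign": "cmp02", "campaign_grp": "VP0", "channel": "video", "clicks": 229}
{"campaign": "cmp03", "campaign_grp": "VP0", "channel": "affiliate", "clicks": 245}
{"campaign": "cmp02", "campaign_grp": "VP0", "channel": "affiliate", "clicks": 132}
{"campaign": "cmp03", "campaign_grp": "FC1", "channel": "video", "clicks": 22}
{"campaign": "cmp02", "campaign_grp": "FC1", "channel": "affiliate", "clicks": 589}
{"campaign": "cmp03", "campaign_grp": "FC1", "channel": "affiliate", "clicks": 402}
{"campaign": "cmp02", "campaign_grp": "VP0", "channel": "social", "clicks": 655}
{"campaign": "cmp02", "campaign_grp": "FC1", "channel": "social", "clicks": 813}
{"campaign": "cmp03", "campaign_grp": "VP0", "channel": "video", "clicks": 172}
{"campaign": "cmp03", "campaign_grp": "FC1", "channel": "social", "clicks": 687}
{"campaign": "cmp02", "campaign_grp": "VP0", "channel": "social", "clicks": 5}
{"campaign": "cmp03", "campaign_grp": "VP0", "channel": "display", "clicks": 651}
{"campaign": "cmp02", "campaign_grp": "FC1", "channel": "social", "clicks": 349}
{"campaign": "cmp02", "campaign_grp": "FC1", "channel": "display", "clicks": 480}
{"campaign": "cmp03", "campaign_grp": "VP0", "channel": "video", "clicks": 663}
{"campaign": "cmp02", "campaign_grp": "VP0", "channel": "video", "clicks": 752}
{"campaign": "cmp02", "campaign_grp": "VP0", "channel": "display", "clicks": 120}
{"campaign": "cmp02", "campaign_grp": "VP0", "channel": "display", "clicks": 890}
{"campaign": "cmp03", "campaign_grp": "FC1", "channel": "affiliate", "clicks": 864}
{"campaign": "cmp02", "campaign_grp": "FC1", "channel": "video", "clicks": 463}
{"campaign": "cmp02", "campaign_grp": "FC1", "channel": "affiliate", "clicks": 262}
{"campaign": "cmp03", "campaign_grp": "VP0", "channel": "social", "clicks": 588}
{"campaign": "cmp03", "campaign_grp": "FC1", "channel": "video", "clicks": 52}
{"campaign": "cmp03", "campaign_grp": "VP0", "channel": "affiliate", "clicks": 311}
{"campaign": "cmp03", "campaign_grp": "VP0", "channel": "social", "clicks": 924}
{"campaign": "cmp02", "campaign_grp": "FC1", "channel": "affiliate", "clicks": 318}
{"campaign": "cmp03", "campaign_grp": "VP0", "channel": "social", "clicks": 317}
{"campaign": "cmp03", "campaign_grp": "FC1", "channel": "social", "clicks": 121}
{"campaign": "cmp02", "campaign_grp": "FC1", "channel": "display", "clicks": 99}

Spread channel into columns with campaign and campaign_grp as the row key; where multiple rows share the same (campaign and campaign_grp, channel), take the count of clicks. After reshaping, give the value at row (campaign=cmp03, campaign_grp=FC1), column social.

Rows with campaign=cmp03, campaign_grp=FC1 and channel=social: clicks values are 572, 957, 990, 687, 121.
5 rows match — count = 5.

5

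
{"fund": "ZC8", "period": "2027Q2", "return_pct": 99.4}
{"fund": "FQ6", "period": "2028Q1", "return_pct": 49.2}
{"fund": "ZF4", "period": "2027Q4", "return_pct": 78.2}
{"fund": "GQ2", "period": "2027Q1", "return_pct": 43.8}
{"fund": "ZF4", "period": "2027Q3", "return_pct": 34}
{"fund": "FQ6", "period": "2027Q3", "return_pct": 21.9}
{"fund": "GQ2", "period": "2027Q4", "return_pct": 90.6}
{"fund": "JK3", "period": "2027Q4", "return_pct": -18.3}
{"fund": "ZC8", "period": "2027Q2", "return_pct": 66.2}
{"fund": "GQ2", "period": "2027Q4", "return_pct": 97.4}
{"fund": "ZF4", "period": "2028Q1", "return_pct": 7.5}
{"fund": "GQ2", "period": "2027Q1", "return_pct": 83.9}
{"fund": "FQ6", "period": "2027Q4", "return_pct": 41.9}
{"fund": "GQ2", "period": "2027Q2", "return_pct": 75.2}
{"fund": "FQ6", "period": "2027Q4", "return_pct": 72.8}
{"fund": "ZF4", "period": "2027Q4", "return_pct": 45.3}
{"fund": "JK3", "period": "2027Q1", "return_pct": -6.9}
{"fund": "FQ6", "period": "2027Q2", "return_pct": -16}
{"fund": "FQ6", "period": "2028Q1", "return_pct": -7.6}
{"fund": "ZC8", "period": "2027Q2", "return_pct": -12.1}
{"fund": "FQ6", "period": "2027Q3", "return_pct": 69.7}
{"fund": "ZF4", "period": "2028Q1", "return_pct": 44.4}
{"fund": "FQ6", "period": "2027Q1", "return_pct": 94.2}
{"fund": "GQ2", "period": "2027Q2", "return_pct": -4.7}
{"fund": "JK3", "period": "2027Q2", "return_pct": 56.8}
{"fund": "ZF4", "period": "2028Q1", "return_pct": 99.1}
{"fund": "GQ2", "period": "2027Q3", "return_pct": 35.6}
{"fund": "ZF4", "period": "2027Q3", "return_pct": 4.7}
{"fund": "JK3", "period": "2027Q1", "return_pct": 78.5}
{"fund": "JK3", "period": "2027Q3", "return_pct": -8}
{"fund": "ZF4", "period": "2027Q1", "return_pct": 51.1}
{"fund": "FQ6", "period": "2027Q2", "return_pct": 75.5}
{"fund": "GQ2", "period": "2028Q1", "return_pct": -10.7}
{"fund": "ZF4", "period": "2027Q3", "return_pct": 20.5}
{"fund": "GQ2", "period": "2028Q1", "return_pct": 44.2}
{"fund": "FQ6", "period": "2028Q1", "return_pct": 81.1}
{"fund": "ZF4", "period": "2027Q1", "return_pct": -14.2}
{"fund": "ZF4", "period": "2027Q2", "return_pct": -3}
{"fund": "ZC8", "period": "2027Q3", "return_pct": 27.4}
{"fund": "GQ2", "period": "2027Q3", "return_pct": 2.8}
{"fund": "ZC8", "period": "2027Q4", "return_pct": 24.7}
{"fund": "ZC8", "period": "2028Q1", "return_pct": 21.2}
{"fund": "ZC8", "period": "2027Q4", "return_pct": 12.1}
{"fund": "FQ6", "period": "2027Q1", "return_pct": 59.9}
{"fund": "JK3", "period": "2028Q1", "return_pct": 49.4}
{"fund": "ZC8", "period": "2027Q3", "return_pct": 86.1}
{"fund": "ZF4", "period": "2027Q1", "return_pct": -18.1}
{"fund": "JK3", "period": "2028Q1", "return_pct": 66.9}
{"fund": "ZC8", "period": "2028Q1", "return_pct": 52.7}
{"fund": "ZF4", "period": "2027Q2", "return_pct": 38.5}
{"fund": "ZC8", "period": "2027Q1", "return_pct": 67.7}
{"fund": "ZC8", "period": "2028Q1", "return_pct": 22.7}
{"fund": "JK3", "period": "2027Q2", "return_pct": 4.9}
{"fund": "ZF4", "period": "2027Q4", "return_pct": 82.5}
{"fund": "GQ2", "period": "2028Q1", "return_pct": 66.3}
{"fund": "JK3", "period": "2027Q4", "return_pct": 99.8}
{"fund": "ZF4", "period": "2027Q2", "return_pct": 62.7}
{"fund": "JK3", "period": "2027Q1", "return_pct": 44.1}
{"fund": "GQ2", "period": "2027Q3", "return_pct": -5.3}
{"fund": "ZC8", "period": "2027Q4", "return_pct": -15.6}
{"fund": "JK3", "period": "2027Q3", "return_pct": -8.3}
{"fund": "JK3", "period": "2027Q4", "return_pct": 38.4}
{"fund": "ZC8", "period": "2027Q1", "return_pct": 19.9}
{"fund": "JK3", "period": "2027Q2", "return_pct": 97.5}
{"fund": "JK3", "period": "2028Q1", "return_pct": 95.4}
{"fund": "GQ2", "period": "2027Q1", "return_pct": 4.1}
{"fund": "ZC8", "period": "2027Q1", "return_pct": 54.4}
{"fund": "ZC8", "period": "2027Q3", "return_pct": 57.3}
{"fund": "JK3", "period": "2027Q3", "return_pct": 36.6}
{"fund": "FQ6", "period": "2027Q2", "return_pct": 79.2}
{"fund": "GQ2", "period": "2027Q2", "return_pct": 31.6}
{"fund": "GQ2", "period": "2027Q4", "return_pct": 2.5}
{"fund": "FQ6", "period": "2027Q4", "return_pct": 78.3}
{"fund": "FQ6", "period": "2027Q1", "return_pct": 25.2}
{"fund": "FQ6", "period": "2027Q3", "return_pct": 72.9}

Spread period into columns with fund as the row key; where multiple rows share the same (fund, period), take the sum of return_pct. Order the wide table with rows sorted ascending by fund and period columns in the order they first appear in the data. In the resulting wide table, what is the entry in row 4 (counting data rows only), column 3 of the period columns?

With rows sorted ascending by fund, row 4 is fund=ZC8. period columns in first-appearance order: 2027Q2, 2028Q1, 2027Q4, 2027Q1, 2027Q3; column 3 is 2027Q4.
Long rows with fund=ZC8, period=2027Q4: 24.7 + 12.1 + -15.6 = 21.2.

21.2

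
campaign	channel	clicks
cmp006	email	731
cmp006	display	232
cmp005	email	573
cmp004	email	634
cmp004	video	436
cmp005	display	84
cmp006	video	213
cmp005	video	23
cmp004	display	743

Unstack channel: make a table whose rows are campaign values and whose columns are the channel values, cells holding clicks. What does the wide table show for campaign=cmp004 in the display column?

743

Wide layout: rows indexed by campaign, columns are the 3 distinct channel values (email, display, video).
Cell (campaign=cmp004, channel=display) draws from the long row where campaign=cmp004 and channel=display, which has clicks=743.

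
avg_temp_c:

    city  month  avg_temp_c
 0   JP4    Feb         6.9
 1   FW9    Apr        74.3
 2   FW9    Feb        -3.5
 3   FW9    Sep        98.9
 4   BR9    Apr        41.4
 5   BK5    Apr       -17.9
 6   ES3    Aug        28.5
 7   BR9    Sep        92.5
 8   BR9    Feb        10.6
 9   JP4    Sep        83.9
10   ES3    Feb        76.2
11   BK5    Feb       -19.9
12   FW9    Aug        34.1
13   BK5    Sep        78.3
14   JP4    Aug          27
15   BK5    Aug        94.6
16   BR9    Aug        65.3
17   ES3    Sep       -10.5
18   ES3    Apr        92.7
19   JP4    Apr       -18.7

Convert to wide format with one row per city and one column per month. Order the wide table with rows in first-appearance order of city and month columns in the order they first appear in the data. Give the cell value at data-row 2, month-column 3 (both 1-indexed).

With rows in first-appearance order of city, row 2 is city=FW9. month columns in first-appearance order: Feb, Apr, Sep, Aug; column 3 is Sep.
Long rows with city=FW9, month=Sep: avg_temp_c = 98.9.

98.9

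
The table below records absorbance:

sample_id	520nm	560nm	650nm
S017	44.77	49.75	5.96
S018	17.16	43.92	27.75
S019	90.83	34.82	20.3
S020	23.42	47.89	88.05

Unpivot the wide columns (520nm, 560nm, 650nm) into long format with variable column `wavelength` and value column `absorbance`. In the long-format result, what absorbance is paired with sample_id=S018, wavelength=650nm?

Unpivoting turns each (sample_id, wide-column) pair into one long row.
The wide cell at row S018, column 650nm holds 27.75, so the long row (S018, 650nm) has absorbance=27.75.

27.75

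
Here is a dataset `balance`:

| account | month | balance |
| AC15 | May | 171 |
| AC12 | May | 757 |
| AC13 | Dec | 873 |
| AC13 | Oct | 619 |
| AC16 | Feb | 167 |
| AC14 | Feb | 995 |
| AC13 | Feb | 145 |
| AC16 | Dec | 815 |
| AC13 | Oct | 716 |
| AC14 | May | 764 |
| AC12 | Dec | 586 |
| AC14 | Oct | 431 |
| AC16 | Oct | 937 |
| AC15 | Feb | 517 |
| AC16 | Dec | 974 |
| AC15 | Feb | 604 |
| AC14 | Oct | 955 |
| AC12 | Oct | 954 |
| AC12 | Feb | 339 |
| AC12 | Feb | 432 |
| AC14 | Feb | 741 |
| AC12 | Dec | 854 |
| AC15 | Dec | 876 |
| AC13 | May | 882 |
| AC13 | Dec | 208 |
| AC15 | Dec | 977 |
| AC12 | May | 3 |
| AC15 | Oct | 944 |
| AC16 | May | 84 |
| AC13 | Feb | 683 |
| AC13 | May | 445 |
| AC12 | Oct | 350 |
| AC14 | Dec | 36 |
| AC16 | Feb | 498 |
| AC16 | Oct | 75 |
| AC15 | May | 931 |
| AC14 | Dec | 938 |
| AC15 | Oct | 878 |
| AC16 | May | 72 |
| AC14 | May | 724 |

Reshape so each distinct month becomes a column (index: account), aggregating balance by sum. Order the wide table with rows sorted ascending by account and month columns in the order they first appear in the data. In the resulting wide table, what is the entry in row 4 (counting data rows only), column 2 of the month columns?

1853

With rows sorted ascending by account, row 4 is account=AC15. month columns in first-appearance order: May, Dec, Oct, Feb; column 2 is Dec.
Long rows with account=AC15, month=Dec: 876 + 977 = 1853.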